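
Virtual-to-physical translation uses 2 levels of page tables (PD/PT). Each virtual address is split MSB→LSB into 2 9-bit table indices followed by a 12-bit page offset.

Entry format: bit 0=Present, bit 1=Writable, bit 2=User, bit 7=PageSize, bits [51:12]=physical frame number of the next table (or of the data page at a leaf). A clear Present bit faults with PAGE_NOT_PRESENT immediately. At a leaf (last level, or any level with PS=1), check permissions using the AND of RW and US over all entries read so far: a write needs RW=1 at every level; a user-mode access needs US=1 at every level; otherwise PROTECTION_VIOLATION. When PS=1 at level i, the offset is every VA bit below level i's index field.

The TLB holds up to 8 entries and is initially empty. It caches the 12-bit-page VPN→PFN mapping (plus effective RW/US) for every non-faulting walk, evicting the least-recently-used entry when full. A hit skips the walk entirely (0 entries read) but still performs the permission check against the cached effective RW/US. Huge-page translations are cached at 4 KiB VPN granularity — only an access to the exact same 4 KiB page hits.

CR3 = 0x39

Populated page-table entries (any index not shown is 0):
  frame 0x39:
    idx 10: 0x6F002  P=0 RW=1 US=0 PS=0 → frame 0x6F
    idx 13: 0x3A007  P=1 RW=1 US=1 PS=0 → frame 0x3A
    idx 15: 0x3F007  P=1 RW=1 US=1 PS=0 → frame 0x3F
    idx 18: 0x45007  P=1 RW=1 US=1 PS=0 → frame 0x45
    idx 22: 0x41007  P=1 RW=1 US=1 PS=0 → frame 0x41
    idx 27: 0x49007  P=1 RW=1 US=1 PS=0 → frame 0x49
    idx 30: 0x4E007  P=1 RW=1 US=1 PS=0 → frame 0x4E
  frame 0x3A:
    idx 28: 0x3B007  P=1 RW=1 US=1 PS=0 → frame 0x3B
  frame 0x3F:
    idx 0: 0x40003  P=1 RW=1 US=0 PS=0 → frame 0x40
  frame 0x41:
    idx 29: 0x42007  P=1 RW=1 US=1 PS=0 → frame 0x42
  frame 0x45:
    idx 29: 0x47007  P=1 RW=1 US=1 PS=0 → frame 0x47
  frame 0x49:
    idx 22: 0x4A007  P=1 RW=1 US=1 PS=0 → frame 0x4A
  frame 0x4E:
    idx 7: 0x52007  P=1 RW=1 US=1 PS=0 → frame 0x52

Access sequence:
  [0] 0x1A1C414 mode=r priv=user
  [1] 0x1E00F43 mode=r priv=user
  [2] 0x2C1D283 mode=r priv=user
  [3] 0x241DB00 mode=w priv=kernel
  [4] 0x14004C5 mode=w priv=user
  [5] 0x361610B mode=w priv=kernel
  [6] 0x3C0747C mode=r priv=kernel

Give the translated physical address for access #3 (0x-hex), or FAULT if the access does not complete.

Walk each access:
#0 VA=0x1A1C414 (r,user):
  lvl0: tbl 0x39, slot 13 ⇒ 0x3A007 (P1/RW1/US1/PS0)
  lvl1: tbl 0x3A, slot 28 ⇒ 0x3B007 (P1/RW1/US1/PS0)
  ⇒ phys 0x3B414  [2 reads]
#1 VA=0x1E00F43 (r,user):
  lvl0: tbl 0x39, slot 15 ⇒ 0x3F007 (P1/RW1/US1/PS0)
  lvl1: tbl 0x3F, slot 0 ⇒ 0x40003 (P1/RW1/US0/PS0)
  → PROTECTION_VIOLATION  (2 entries read)
#2 VA=0x2C1D283 (r,user):
  lvl0: tbl 0x39, slot 22 ⇒ 0x41007 (P1/RW1/US1/PS0)
  lvl1: tbl 0x41, slot 29 ⇒ 0x42007 (P1/RW1/US1/PS0)
  ⇒ phys 0x42283  [2 reads]
#3 VA=0x241DB00 (w,kernel):
  lvl0: tbl 0x39, slot 18 ⇒ 0x45007 (P1/RW1/US1/PS0)
  lvl1: tbl 0x45, slot 29 ⇒ 0x47007 (P1/RW1/US1/PS0)
  ⇒ phys 0x47B00  [2 reads]
#4 VA=0x14004C5 (w,user):
  lvl0: tbl 0x39, slot 10 ⇒ 0x6F002 (P0/RW1/US0/PS0)
  → PAGE_NOT_PRESENT  (1 entries read)
#5 VA=0x361610B (w,kernel):
  lvl0: tbl 0x39, slot 27 ⇒ 0x49007 (P1/RW1/US1/PS0)
  lvl1: tbl 0x49, slot 22 ⇒ 0x4A007 (P1/RW1/US1/PS0)
  ⇒ phys 0x4A10B  [2 reads]
#6 VA=0x3C0747C (r,kernel):
  lvl0: tbl 0x39, slot 30 ⇒ 0x4E007 (P1/RW1/US1/PS0)
  lvl1: tbl 0x4E, slot 7 ⇒ 0x52007 (P1/RW1/US1/PS0)
  ⇒ phys 0x5247C  [2 reads]

Access #3 PA: 0x47B00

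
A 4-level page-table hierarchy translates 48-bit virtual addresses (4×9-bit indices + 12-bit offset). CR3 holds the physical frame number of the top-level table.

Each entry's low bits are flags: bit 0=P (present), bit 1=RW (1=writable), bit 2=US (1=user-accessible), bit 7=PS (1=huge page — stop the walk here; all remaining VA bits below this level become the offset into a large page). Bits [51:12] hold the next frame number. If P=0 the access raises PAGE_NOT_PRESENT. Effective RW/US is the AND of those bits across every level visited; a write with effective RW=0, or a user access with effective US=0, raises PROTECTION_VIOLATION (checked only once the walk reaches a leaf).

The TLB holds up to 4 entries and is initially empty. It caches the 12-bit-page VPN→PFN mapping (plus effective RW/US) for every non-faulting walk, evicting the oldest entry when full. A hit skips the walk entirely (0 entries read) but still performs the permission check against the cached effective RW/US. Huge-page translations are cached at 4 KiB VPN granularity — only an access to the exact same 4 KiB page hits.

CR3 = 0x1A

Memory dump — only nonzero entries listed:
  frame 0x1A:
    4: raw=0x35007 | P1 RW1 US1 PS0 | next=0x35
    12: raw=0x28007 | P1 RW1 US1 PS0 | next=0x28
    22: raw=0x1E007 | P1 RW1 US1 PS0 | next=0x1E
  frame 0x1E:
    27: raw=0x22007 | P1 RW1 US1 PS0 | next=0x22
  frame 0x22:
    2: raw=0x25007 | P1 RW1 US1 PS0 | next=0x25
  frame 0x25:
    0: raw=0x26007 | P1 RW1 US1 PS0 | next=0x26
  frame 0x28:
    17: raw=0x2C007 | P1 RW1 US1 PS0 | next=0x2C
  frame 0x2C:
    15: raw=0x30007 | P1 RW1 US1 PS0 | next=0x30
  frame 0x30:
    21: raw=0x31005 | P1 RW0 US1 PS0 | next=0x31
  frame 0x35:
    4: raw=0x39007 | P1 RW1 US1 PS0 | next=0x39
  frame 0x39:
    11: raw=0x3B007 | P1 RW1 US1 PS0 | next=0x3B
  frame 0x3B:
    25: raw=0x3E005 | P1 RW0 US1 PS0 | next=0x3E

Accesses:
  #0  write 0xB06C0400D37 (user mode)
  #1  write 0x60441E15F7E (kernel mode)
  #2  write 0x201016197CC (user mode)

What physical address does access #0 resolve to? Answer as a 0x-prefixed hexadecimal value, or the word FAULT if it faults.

Per-access translation:
#0 VA=0xB06C0400D37 (w,user):
  L0 @0x1A[22] → 0x1E007  P=1,RW=1,US=1,PS=0
  L1 @0x1E[27] → 0x22007  P=1,RW=1,US=1,PS=0
  L2 @0x22[2] → 0x25007  P=1,RW=1,US=1,PS=0
  L3 @0x25[0] → 0x26007  P=1,RW=1,US=1,PS=0
  → PA=0x26D37  (4 entries read)
#1 VA=0x60441E15F7E (w,kernel):
  L0 @0x1A[12] → 0x28007  P=1,RW=1,US=1,PS=0
  L1 @0x28[17] → 0x2C007  P=1,RW=1,US=1,PS=0
  L2 @0x2C[15] → 0x30007  P=1,RW=1,US=1,PS=0
  L3 @0x30[21] → 0x31005  P=1,RW=0,US=1,PS=0
  → PROTECTION_VIOLATION  (4 entries read)
#2 VA=0x201016197CC (w,user):
  L0 @0x1A[4] → 0x35007  P=1,RW=1,US=1,PS=0
  L1 @0x35[4] → 0x39007  P=1,RW=1,US=1,PS=0
  L2 @0x39[11] → 0x3B007  P=1,RW=1,US=1,PS=0
  L3 @0x3B[25] → 0x3E005  P=1,RW=0,US=1,PS=0
  → PROTECTION_VIOLATION  (4 entries read)

Access #0 PA: 0x26D37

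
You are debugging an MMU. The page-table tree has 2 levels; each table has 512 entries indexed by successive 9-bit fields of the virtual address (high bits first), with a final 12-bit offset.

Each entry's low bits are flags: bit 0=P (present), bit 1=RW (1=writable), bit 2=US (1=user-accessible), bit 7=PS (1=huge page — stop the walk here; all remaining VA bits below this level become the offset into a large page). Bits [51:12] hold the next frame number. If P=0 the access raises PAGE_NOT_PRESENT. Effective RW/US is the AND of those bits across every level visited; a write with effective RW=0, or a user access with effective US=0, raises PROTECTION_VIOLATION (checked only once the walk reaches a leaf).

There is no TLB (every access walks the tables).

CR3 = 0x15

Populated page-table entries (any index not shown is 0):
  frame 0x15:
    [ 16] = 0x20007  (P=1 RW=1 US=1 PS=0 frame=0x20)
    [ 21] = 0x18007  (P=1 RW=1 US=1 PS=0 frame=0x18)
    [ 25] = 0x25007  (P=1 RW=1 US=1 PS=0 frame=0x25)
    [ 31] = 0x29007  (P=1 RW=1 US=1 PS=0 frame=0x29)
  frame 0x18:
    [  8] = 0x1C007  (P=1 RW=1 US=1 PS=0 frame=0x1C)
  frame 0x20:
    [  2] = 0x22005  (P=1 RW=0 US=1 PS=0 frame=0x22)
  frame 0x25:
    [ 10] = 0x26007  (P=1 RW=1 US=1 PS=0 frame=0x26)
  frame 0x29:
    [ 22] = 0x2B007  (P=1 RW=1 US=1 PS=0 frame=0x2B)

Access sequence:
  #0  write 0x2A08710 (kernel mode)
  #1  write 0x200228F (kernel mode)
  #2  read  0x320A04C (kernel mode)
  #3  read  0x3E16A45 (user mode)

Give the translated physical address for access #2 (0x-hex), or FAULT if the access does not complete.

Per-access translation:
#0 VA=0x2A08710 (w,kernel):
  L0 @0x15[21] → 0x18007  P=1,RW=1,US=1,PS=0
  L1 @0x18[8] → 0x1C007  P=1,RW=1,US=1,PS=0
  ⇒ phys 0x1C710  [2 reads]
#1 VA=0x200228F (w,kernel):
  L0 @0x15[16] → 0x20007  P=1,RW=1,US=1,PS=0
  L1 @0x20[2] → 0x22005  P=1,RW=0,US=1,PS=0
  → PROTECTION_VIOLATION  (2 entries read)
#2 VA=0x320A04C (r,kernel):
  L0 @0x15[25] → 0x25007  P=1,RW=1,US=1,PS=0
  L1 @0x25[10] → 0x26007  P=1,RW=1,US=1,PS=0
  ⇒ phys 0x2604C  [2 reads]
#3 VA=0x3E16A45 (r,user):
  L0 @0x15[31] → 0x29007  P=1,RW=1,US=1,PS=0
  L1 @0x29[22] → 0x2B007  P=1,RW=1,US=1,PS=0
  ⇒ phys 0x2BA45  [2 reads]

Access #2 PA: 0x2604C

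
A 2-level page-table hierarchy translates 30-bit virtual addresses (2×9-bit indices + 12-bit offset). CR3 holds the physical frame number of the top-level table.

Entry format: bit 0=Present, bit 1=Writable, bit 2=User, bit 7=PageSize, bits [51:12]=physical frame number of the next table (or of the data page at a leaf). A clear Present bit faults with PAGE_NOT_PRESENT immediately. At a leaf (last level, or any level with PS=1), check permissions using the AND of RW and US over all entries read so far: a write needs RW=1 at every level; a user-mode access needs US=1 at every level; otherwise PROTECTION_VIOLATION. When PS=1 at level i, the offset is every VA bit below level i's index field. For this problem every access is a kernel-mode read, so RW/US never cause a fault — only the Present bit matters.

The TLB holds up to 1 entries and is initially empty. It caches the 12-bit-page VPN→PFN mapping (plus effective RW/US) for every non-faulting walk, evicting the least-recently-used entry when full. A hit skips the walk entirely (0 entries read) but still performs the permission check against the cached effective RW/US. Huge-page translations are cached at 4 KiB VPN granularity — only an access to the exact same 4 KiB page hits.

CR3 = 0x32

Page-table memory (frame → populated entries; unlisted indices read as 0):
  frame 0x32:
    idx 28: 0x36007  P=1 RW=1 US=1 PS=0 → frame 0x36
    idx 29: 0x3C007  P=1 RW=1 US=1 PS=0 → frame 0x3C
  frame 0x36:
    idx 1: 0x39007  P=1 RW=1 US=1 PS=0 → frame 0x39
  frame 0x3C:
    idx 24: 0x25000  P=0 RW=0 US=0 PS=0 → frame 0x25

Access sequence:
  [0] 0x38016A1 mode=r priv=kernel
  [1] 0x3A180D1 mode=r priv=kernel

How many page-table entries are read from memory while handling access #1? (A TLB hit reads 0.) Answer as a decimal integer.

Walk each access:
#0 VA=0x38016A1 (r,kernel):
  L0 @0x32[28] → 0x36007  P=1,RW=1,US=1,PS=0
  L1 @0x36[1] → 0x39007  P=1,RW=1,US=1,PS=0
  → PA=0x396A1  (2 entries read)
#1 VA=0x3A180D1 (r,kernel):
  L0 @0x32[29] → 0x3C007  P=1,RW=1,US=1,PS=0
  L1 @0x3C[24] → 0x25000  P=0,RW=0,US=0,PS=0
  ⇒ fault: PAGE_NOT_PRESENT  — 2 lookups

Entries read for #1: 2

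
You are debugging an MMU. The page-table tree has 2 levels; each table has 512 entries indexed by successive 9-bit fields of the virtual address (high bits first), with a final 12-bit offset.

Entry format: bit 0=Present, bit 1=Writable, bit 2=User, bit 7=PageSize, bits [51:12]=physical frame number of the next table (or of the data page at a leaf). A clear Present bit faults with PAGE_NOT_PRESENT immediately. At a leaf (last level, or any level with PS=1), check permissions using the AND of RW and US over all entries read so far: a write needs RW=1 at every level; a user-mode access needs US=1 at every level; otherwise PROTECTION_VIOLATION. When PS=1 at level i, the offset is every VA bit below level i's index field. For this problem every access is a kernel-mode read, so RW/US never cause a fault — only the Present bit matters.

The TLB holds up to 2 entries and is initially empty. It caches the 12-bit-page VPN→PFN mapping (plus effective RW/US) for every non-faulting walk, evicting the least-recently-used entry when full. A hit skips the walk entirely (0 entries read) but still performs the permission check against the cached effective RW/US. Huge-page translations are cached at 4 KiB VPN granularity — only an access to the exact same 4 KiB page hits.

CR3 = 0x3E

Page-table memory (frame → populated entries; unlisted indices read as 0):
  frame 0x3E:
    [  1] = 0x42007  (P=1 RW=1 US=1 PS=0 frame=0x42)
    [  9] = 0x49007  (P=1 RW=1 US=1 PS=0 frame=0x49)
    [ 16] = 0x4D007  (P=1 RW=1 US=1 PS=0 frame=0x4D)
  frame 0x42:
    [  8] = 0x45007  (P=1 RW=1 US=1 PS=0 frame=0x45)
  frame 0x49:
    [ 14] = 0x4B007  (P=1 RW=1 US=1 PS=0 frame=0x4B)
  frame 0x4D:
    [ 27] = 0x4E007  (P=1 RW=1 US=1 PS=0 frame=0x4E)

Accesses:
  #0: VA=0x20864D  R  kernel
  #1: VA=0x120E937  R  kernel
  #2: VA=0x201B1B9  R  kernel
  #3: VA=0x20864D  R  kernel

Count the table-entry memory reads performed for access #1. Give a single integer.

Trace:
#0 VA=0x20864D (r,kernel):
  L0 @0x3E[1] → 0x42007  P=1,RW=1,US=1,PS=0
  L1 @0x42[8] → 0x45007  P=1,RW=1,US=1,PS=0
  → PA=0x4564D  (2 entries read)
#1 VA=0x120E937 (r,kernel):
  L0 @0x3E[9] → 0x49007  P=1,RW=1,US=1,PS=0
  L1 @0x49[14] → 0x4B007  P=1,RW=1,US=1,PS=0
  → PA=0x4B937  (2 entries read)
#2 VA=0x201B1B9 (r,kernel):
  L0 @0x3E[16] → 0x4D007  P=1,RW=1,US=1,PS=0
  L1 @0x4D[27] → 0x4E007  P=1,RW=1,US=1,PS=0
  → PA=0x4E1B9  (2 entries read)
#3 VA=0x20864D (r,kernel):
  L0 @0x3E[1] → 0x42007  P=1,RW=1,US=1,PS=0
  L1 @0x42[8] → 0x45007  P=1,RW=1,US=1,PS=0
  → PA=0x4564D  (2 entries read)

Entries read for #1: 2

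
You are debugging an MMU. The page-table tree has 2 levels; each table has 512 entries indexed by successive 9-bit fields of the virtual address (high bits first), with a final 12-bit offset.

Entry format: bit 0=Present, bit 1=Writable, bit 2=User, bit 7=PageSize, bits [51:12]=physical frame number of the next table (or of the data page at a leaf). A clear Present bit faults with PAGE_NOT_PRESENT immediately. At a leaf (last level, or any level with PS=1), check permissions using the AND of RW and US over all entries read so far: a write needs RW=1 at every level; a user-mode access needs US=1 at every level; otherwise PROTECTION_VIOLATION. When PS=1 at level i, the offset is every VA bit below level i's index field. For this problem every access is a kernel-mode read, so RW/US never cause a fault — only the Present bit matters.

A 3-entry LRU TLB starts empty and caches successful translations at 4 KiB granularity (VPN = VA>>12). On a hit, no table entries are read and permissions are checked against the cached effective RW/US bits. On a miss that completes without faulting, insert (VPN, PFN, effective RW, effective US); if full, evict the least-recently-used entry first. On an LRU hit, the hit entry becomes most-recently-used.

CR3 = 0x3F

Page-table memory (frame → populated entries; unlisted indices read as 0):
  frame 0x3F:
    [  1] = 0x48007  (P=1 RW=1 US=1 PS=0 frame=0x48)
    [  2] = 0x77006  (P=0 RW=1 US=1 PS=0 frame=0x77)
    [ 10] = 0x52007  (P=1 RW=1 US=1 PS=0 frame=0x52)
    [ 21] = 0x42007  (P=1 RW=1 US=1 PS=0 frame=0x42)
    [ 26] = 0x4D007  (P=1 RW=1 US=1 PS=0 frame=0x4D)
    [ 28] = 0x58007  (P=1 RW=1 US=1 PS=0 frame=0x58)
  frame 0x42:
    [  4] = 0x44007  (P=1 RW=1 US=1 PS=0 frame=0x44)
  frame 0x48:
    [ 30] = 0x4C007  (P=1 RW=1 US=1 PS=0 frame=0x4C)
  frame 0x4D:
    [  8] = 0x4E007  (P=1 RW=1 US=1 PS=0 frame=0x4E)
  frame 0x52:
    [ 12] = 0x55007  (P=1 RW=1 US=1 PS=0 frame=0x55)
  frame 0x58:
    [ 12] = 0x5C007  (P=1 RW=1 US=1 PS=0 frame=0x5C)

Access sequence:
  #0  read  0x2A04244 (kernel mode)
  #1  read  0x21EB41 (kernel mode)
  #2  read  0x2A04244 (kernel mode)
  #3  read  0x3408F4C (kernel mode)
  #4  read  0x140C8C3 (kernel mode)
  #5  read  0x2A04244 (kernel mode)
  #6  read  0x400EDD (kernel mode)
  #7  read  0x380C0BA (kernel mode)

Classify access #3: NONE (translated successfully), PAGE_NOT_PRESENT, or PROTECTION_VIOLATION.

Walk each access:
#0 VA=0x2A04244 (r,kernel):
  [0] read 0x3F idx=21: raw=0x42007 flags P=1 W=1 U=1 S=0
  [1] read 0x42 idx=4: raw=0x44007 flags P=1 W=1 U=1 S=0
  ✓ 0x44244  — 2 lookups
#1 VA=0x21EB41 (r,kernel):
  [0] read 0x3F idx=1: raw=0x48007 flags P=1 W=1 U=1 S=0
  [1] read 0x48 idx=30: raw=0x4C007 flags P=1 W=1 U=1 S=0
  ✓ 0x4CB41  — 2 lookups
#2 VA=0x2A04244 (r,kernel):
  TLB hit vpn=0x2A04 → PA=0x44244
#3 VA=0x3408F4C (r,kernel):
  [0] read 0x3F idx=26: raw=0x4D007 flags P=1 W=1 U=1 S=0
  [1] read 0x4D idx=8: raw=0x4E007 flags P=1 W=1 U=1 S=0
  ✓ 0x4EF4C  — 2 lookups
#4 VA=0x140C8C3 (r,kernel):
  [0] read 0x3F idx=10: raw=0x52007 flags P=1 W=1 U=1 S=0
  [1] read 0x52 idx=12: raw=0x55007 flags P=1 W=1 U=1 S=0
  ✓ 0x558C3  — 2 lookups
#5 VA=0x2A04244 (r,kernel):
  TLB hit vpn=0x2A04 → PA=0x44244
#6 VA=0x400EDD (r,kernel):
  [0] read 0x3F idx=2: raw=0x77006 flags P=0 W=1 U=1 S=0
  ✗ PAGE_NOT_PRESENT  [1 reads]
#7 VA=0x380C0BA (r,kernel):
  [0] read 0x3F idx=28: raw=0x58007 flags P=1 W=1 U=1 S=0
  [1] read 0x58 idx=12: raw=0x5C007 flags P=1 W=1 U=1 S=0
  ✓ 0x5C0BA  — 2 lookups

Access #3 fault: NONE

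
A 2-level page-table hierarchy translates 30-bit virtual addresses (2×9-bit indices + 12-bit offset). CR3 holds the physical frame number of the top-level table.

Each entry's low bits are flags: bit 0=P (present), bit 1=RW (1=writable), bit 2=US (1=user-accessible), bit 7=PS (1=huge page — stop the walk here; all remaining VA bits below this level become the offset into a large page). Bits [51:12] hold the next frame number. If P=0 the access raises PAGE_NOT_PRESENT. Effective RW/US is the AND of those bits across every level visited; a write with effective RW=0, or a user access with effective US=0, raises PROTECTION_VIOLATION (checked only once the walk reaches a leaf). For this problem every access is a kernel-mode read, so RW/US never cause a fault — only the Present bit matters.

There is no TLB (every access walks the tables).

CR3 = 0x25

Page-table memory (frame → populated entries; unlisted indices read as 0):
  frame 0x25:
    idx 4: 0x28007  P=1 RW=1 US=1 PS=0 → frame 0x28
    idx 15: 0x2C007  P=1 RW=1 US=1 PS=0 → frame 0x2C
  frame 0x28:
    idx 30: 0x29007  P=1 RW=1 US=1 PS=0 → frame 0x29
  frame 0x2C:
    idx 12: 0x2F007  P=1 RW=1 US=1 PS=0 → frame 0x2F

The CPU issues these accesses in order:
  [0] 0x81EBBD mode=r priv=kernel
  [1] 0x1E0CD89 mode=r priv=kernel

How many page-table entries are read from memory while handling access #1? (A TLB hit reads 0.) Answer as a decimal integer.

Per-access translation:
#0 VA=0x81EBBD (r,kernel):
  L0: frame=0x25 idx=4 entry=0x28007 [P=1 RW=1 US=1 PS=0]
  L1: frame=0x28 idx=30 entry=0x29007 [P=1 RW=1 US=1 PS=0]
  ✓ 0x29BBD  — 2 lookups
#1 VA=0x1E0CD89 (r,kernel):
  L0: frame=0x25 idx=15 entry=0x2C007 [P=1 RW=1 US=1 PS=0]
  L1: frame=0x2C idx=12 entry=0x2F007 [P=1 RW=1 US=1 PS=0]
  ✓ 0x2FD89  — 2 lookups

Entries read for #1: 2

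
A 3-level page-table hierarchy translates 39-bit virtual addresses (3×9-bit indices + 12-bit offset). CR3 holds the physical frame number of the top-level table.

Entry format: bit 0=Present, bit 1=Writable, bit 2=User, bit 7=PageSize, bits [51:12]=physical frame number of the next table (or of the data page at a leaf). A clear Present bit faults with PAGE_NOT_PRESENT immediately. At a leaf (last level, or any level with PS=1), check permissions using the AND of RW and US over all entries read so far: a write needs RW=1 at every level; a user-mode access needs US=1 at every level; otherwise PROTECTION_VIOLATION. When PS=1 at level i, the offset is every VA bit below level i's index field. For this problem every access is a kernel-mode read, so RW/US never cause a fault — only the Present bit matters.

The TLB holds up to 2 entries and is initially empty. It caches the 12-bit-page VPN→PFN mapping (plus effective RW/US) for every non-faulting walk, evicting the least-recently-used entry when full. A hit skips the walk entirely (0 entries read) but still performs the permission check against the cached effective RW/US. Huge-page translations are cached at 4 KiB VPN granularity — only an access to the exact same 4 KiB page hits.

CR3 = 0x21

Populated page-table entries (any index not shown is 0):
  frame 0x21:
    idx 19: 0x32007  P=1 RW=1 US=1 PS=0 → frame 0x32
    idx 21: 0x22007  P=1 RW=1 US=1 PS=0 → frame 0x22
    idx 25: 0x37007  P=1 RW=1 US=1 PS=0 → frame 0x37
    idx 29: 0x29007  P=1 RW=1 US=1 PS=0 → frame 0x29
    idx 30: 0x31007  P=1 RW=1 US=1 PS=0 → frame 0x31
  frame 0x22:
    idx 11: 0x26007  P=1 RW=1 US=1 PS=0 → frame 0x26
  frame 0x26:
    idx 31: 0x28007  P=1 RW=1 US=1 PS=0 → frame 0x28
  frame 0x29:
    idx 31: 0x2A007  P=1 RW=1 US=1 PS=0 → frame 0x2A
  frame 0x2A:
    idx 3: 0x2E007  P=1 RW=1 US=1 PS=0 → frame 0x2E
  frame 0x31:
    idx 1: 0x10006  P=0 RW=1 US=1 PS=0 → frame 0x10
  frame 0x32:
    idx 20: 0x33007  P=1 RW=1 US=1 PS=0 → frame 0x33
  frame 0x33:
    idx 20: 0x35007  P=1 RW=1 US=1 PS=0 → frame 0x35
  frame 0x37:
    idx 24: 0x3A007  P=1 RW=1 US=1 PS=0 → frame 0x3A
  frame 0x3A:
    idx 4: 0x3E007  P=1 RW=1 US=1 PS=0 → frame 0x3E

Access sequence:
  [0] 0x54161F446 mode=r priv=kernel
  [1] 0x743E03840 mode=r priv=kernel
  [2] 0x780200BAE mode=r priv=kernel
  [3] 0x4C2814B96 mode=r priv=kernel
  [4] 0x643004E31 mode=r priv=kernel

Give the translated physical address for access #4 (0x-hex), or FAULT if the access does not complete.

Per-access translation:
#0 VA=0x54161F446 (r,kernel):
  L0: frame=0x21 idx=21 entry=0x22007 [P=1 RW=1 US=1 PS=0]
  L1: frame=0x22 idx=11 entry=0x26007 [P=1 RW=1 US=1 PS=0]
  L2: frame=0x26 idx=31 entry=0x28007 [P=1 RW=1 US=1 PS=0]
  ⇒ phys 0x28446  [3 reads]
#1 VA=0x743E03840 (r,kernel):
  L0: frame=0x21 idx=29 entry=0x29007 [P=1 RW=1 US=1 PS=0]
  L1: frame=0x29 idx=31 entry=0x2A007 [P=1 RW=1 US=1 PS=0]
  L2: frame=0x2A idx=3 entry=0x2E007 [P=1 RW=1 US=1 PS=0]
  ⇒ phys 0x2E840  [3 reads]
#2 VA=0x780200BAE (r,kernel):
  L0: frame=0x21 idx=30 entry=0x31007 [P=1 RW=1 US=1 PS=0]
  L1: frame=0x31 idx=1 entry=0x10006 [P=0 RW=1 US=1 PS=0]
  ⇒ fault: PAGE_NOT_PRESENT  — 2 lookups
#3 VA=0x4C2814B96 (r,kernel):
  L0: frame=0x21 idx=19 entry=0x32007 [P=1 RW=1 US=1 PS=0]
  L1: frame=0x32 idx=20 entry=0x33007 [P=1 RW=1 US=1 PS=0]
  L2: frame=0x33 idx=20 entry=0x35007 [P=1 RW=1 US=1 PS=0]
  ⇒ phys 0x35B96  [3 reads]
#4 VA=0x643004E31 (r,kernel):
  L0: frame=0x21 idx=25 entry=0x37007 [P=1 RW=1 US=1 PS=0]
  L1: frame=0x37 idx=24 entry=0x3A007 [P=1 RW=1 US=1 PS=0]
  L2: frame=0x3A idx=4 entry=0x3E007 [P=1 RW=1 US=1 PS=0]
  ⇒ phys 0x3EE31  [3 reads]

Access #4 PA: 0x3EE31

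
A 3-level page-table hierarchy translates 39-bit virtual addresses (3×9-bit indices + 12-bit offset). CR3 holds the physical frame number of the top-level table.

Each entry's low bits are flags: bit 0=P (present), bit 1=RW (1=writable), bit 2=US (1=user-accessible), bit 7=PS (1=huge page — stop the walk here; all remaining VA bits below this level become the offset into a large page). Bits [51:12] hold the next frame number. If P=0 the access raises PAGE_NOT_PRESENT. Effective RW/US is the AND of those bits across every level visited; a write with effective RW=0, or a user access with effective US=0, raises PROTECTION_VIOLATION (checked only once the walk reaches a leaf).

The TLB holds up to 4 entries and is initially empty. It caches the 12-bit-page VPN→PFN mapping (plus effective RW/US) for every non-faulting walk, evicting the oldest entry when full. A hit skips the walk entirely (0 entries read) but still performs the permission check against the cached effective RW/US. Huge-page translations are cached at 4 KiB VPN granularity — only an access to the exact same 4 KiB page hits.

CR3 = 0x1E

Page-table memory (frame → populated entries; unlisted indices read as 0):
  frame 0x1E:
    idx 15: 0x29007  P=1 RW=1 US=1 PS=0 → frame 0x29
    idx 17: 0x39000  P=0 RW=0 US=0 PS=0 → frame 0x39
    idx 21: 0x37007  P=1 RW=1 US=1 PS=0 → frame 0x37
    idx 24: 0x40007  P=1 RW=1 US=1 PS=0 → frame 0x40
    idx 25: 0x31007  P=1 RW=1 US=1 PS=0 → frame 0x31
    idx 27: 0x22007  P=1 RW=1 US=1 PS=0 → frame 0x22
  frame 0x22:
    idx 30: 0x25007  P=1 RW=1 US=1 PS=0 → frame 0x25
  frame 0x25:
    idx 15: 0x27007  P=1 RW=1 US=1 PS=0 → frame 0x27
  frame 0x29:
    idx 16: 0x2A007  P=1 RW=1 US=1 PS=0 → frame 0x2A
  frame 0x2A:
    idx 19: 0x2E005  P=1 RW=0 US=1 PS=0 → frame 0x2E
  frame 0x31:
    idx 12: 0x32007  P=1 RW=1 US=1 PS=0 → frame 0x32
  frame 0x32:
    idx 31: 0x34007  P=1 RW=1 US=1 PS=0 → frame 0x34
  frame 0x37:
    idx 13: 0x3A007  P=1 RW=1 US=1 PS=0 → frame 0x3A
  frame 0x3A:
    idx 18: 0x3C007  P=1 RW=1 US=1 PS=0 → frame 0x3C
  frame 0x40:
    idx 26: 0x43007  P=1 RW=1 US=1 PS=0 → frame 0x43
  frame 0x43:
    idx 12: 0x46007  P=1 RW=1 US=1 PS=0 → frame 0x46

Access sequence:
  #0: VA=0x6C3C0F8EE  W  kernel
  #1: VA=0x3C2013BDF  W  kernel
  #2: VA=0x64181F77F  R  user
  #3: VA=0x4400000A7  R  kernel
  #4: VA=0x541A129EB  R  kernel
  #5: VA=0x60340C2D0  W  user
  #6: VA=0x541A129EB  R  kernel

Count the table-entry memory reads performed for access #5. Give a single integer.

Walk each access:
#0 VA=0x6C3C0F8EE (w,kernel):
  L0 @0x1E[27] → 0x22007  P=1,RW=1,US=1,PS=0
  L1 @0x22[30] → 0x25007  P=1,RW=1,US=1,PS=0
  L2 @0x25[15] → 0x27007  P=1,RW=1,US=1,PS=0
  ⇒ phys 0x278EE  [3 reads]
#1 VA=0x3C2013BDF (w,kernel):
  L0 @0x1E[15] → 0x29007  P=1,RW=1,US=1,PS=0
  L1 @0x29[16] → 0x2A007  P=1,RW=1,US=1,PS=0
  L2 @0x2A[19] → 0x2E005  P=1,RW=0,US=1,PS=0
  → PROTECTION_VIOLATION  (3 entries read)
#2 VA=0x64181F77F (r,user):
  L0 @0x1E[25] → 0x31007  P=1,RW=1,US=1,PS=0
  L1 @0x31[12] → 0x32007  P=1,RW=1,US=1,PS=0
  L2 @0x32[31] → 0x34007  P=1,RW=1,US=1,PS=0
  ⇒ phys 0x3477F  [3 reads]
#3 VA=0x4400000A7 (r,kernel):
  L0 @0x1E[17] → 0x39000  P=0,RW=0,US=0,PS=0
  → PAGE_NOT_PRESENT  (1 entries read)
#4 VA=0x541A129EB (r,kernel):
  L0 @0x1E[21] → 0x37007  P=1,RW=1,US=1,PS=0
  L1 @0x37[13] → 0x3A007  P=1,RW=1,US=1,PS=0
  L2 @0x3A[18] → 0x3C007  P=1,RW=1,US=1,PS=0
  ⇒ phys 0x3C9EB  [3 reads]
#5 VA=0x60340C2D0 (w,user):
  L0 @0x1E[24] → 0x40007  P=1,RW=1,US=1,PS=0
  L1 @0x40[26] → 0x43007  P=1,RW=1,US=1,PS=0
  L2 @0x43[12] → 0x46007  P=1,RW=1,US=1,PS=0
  ⇒ phys 0x462D0  [3 reads]
#6 VA=0x541A129EB (r,kernel):
  TLB hit vpn=0x541A12 → PA=0x3C9EB

Entries read for #5: 3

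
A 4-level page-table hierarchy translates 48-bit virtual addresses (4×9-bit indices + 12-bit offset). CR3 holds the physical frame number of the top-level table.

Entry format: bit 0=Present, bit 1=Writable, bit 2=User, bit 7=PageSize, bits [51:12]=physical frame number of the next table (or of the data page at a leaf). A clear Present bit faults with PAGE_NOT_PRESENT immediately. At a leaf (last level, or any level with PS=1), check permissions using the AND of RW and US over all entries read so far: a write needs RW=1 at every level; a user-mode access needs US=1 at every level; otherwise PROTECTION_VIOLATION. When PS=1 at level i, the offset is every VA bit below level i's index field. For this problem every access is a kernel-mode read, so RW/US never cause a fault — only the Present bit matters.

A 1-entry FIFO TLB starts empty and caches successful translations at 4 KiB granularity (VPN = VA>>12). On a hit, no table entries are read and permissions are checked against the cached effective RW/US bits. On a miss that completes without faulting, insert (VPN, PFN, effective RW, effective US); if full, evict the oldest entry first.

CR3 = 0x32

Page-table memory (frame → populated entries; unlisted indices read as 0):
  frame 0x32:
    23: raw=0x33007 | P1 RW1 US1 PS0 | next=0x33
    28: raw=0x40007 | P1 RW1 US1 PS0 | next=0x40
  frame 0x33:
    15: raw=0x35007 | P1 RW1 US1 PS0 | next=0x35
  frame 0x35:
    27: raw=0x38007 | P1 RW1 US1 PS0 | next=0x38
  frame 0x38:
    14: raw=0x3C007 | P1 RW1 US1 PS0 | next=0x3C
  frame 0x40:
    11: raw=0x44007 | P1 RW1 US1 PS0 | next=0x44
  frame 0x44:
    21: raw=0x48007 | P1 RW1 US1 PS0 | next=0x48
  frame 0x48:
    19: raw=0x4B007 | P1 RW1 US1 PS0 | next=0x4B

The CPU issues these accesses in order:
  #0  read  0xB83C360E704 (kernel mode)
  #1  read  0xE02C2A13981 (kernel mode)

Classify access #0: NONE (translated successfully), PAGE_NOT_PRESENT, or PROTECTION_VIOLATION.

Per-access translation:
#0 VA=0xB83C360E704 (r,kernel):
  L0 @0x32[23] → 0x33007  P=1,RW=1,US=1,PS=0
  L1 @0x33[15] → 0x35007  P=1,RW=1,US=1,PS=0
  L2 @0x35[27] → 0x38007  P=1,RW=1,US=1,PS=0
  L3 @0x38[14] → 0x3C007  P=1,RW=1,US=1,PS=0
  ✓ 0x3C704  — 4 lookups
#1 VA=0xE02C2A13981 (r,kernel):
  L0 @0x32[28] → 0x40007  P=1,RW=1,US=1,PS=0
  L1 @0x40[11] → 0x44007  P=1,RW=1,US=1,PS=0
  L2 @0x44[21] → 0x48007  P=1,RW=1,US=1,PS=0
  L3 @0x48[19] → 0x4B007  P=1,RW=1,US=1,PS=0
  ✓ 0x4B981  — 4 lookups

Access #0 fault: NONE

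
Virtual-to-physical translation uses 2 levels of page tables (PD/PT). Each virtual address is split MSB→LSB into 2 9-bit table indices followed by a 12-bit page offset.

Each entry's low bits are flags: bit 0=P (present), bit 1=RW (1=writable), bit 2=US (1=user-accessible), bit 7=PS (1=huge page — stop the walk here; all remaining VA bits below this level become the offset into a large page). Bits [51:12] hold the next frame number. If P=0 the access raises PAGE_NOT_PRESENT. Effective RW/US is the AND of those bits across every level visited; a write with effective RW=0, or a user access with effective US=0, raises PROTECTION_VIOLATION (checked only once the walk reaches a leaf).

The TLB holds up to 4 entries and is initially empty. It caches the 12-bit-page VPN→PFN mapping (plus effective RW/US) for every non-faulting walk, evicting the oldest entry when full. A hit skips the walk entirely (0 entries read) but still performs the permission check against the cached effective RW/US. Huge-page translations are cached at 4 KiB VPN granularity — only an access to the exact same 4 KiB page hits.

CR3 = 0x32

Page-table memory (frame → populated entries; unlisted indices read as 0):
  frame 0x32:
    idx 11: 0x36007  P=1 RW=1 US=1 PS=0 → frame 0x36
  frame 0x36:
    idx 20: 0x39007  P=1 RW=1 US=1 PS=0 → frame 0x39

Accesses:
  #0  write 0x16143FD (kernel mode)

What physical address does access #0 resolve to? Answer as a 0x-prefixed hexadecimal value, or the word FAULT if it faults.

Trace:
#0 VA=0x16143FD (w,kernel):
  [0] read 0x32 idx=11: raw=0x36007 flags P=1 W=1 U=1 S=0
  [1] read 0x36 idx=20: raw=0x39007 flags P=1 W=1 U=1 S=0
  ⇒ phys 0x393FD  [2 reads]

Access #0 PA: 0x393FD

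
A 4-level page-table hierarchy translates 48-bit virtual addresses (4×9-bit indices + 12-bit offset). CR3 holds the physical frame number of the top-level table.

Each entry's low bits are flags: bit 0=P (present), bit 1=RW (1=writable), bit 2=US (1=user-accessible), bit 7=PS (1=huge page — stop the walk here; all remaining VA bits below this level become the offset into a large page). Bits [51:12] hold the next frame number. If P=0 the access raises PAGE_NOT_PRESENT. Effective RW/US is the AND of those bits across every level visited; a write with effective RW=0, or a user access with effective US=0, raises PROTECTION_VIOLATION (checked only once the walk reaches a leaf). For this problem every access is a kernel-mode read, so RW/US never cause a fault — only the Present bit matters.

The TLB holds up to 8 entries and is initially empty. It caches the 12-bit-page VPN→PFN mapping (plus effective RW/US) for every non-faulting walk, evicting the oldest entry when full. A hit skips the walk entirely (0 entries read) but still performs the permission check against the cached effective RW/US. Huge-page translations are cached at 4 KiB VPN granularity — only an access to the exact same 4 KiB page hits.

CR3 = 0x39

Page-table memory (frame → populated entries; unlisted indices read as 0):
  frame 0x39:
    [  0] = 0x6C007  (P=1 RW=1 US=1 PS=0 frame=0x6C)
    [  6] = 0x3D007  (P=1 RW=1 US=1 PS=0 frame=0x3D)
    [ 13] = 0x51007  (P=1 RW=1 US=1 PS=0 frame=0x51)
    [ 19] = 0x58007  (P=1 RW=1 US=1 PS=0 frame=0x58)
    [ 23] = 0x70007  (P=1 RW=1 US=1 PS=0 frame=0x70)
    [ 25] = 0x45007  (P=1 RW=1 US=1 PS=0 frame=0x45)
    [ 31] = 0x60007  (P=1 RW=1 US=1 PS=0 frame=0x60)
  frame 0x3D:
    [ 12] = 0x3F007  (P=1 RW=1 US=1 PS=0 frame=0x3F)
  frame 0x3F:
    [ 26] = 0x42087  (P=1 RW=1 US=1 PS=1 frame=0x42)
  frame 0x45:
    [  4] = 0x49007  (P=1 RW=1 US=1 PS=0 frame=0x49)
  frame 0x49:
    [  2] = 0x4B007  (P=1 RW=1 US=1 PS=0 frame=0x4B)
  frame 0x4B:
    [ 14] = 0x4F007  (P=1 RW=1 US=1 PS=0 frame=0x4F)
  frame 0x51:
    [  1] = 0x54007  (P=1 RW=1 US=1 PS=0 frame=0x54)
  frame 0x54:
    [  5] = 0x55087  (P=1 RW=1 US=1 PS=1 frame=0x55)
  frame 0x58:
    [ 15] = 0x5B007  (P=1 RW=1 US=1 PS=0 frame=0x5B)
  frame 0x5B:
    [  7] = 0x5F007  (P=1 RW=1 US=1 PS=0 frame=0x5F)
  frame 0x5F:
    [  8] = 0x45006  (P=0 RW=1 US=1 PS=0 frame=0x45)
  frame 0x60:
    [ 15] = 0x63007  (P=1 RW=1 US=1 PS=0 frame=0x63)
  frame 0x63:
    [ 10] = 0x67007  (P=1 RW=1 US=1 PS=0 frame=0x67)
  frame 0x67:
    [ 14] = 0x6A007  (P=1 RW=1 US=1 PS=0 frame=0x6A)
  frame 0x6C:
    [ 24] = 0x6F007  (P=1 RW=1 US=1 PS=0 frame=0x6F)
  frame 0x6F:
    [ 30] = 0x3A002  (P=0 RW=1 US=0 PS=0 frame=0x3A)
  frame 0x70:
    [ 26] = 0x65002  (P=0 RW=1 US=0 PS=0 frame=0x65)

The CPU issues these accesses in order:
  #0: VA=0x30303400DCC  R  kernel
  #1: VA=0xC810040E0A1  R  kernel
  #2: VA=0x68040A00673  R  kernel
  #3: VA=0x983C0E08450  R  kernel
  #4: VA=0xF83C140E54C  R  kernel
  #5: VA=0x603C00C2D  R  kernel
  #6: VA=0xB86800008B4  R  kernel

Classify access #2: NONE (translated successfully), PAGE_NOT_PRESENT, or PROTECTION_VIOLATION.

Per-access translation:
#0 VA=0x30303400DCC (r,kernel):
  L0: frame=0x39 idx=6 entry=0x3D007 [P=1 RW=1 US=1 PS=0]
  L1: frame=0x3D idx=12 entry=0x3F007 [P=1 RW=1 US=1 PS=0]
  L2: frame=0x3F idx=26 entry=0x42087 [P=1 RW=1 US=1 PS=1]
  ✓ 0x42DCC (huge @L2)  — 3 lookups
#1 VA=0xC810040E0A1 (r,kernel):
  L0: frame=0x39 idx=25 entry=0x45007 [P=1 RW=1 US=1 PS=0]
  L1: frame=0x45 idx=4 entry=0x49007 [P=1 RW=1 US=1 PS=0]
  L2: frame=0x49 idx=2 entry=0x4B007 [P=1 RW=1 US=1 PS=0]
  L3: frame=0x4B idx=14 entry=0x4F007 [P=1 RW=1 US=1 PS=0]
  ✓ 0x4F0A1  — 4 lookups
#2 VA=0x68040A00673 (r,kernel):
  L0: frame=0x39 idx=13 entry=0x51007 [P=1 RW=1 US=1 PS=0]
  L1: frame=0x51 idx=1 entry=0x54007 [P=1 RW=1 US=1 PS=0]
  L2: frame=0x54 idx=5 entry=0x55087 [P=1 RW=1 US=1 PS=1]
  ✓ 0x55673 (huge @L2)  — 3 lookups
#3 VA=0x983C0E08450 (r,kernel):
  L0: frame=0x39 idx=19 entry=0x58007 [P=1 RW=1 US=1 PS=0]
  L1: frame=0x58 idx=15 entry=0x5B007 [P=1 RW=1 US=1 PS=0]
  L2: frame=0x5B idx=7 entry=0x5F007 [P=1 RW=1 US=1 PS=0]
  L3: frame=0x5F idx=8 entry=0x45006 [P=0 RW=1 US=1 PS=0]
  ✗ PAGE_NOT_PRESENT  [4 reads]
#4 VA=0xF83C140E54C (r,kernel):
  L0: frame=0x39 idx=31 entry=0x60007 [P=1 RW=1 US=1 PS=0]
  L1: frame=0x60 idx=15 entry=0x63007 [P=1 RW=1 US=1 PS=0]
  L2: frame=0x63 idx=10 entry=0x67007 [P=1 RW=1 US=1 PS=0]
  L3: frame=0x67 idx=14 entry=0x6A007 [P=1 RW=1 US=1 PS=0]
  ✓ 0x6A54C  — 4 lookups
#5 VA=0x603C00C2D (r,kernel):
  L0: frame=0x39 idx=0 entry=0x6C007 [P=1 RW=1 US=1 PS=0]
  L1: frame=0x6C idx=24 entry=0x6F007 [P=1 RW=1 US=1 PS=0]
  L2: frame=0x6F idx=30 entry=0x3A002 [P=0 RW=1 US=0 PS=0]
  ✗ PAGE_NOT_PRESENT  [3 reads]
#6 VA=0xB86800008B4 (r,kernel):
  L0: frame=0x39 idx=23 entry=0x70007 [P=1 RW=1 US=1 PS=0]
  L1: frame=0x70 idx=26 entry=0x65002 [P=0 RW=1 US=0 PS=0]
  ✗ PAGE_NOT_PRESENT  [2 reads]

Access #2 fault: NONE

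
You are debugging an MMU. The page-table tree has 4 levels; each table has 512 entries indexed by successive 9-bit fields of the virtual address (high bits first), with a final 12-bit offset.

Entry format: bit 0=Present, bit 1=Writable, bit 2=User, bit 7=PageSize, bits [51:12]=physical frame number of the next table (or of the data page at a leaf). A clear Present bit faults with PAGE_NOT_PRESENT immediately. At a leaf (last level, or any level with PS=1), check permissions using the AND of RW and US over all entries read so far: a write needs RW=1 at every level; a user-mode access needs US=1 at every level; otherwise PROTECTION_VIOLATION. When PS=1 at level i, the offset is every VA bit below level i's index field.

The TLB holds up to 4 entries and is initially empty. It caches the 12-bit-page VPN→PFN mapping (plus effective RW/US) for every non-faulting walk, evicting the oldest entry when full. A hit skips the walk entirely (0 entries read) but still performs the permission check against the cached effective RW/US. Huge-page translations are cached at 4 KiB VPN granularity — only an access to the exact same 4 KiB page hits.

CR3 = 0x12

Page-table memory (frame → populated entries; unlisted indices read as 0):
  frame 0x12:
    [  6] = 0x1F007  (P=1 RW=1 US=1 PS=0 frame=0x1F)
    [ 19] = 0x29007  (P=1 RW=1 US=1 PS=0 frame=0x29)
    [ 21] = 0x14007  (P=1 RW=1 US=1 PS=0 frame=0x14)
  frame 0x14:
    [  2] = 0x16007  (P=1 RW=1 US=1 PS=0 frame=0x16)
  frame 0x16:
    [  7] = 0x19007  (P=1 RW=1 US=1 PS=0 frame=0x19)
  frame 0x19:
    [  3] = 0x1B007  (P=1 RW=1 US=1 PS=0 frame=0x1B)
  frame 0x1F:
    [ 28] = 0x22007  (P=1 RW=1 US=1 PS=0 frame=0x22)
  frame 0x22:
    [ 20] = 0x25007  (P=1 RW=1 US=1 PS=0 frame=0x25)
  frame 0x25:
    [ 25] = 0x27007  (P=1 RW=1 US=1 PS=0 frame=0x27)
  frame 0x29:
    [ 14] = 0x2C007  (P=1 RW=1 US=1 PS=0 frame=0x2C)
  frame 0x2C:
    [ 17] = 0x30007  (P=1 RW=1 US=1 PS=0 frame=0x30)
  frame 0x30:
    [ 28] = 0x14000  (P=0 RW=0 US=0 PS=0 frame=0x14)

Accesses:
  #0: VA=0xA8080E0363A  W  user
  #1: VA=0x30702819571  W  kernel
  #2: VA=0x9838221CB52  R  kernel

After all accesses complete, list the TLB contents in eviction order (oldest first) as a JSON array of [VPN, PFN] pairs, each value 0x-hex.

Walk each access:
#0 VA=0xA8080E0363A (w,user):
  L0: frame=0x12 idx=21 entry=0x14007 [P=1 RW=1 US=1 PS=0]
  L1: frame=0x14 idx=2 entry=0x16007 [P=1 RW=1 US=1 PS=0]
  L2: frame=0x16 idx=7 entry=0x19007 [P=1 RW=1 US=1 PS=0]
  L3: frame=0x19 idx=3 entry=0x1B007 [P=1 RW=1 US=1 PS=0]
  → PA=0x1B63A  (4 entries read)
#1 VA=0x30702819571 (w,kernel):
  L0: frame=0x12 idx=6 entry=0x1F007 [P=1 RW=1 US=1 PS=0]
  L1: frame=0x1F idx=28 entry=0x22007 [P=1 RW=1 US=1 PS=0]
  L2: frame=0x22 idx=20 entry=0x25007 [P=1 RW=1 US=1 PS=0]
  L3: frame=0x25 idx=25 entry=0x27007 [P=1 RW=1 US=1 PS=0]
  → PA=0x27571  (4 entries read)
#2 VA=0x9838221CB52 (r,kernel):
  L0: frame=0x12 idx=19 entry=0x29007 [P=1 RW=1 US=1 PS=0]
  L1: frame=0x29 idx=14 entry=0x2C007 [P=1 RW=1 US=1 PS=0]
  L2: frame=0x2C idx=17 entry=0x30007 [P=1 RW=1 US=1 PS=0]
  L3: frame=0x30 idx=28 entry=0x14000 [P=0 RW=0 US=0 PS=0]
  → PAGE_NOT_PRESENT  (4 entries read)

TLB: [["0xA8080E03", "0x1B"], ["0x30702819", "0x27"]]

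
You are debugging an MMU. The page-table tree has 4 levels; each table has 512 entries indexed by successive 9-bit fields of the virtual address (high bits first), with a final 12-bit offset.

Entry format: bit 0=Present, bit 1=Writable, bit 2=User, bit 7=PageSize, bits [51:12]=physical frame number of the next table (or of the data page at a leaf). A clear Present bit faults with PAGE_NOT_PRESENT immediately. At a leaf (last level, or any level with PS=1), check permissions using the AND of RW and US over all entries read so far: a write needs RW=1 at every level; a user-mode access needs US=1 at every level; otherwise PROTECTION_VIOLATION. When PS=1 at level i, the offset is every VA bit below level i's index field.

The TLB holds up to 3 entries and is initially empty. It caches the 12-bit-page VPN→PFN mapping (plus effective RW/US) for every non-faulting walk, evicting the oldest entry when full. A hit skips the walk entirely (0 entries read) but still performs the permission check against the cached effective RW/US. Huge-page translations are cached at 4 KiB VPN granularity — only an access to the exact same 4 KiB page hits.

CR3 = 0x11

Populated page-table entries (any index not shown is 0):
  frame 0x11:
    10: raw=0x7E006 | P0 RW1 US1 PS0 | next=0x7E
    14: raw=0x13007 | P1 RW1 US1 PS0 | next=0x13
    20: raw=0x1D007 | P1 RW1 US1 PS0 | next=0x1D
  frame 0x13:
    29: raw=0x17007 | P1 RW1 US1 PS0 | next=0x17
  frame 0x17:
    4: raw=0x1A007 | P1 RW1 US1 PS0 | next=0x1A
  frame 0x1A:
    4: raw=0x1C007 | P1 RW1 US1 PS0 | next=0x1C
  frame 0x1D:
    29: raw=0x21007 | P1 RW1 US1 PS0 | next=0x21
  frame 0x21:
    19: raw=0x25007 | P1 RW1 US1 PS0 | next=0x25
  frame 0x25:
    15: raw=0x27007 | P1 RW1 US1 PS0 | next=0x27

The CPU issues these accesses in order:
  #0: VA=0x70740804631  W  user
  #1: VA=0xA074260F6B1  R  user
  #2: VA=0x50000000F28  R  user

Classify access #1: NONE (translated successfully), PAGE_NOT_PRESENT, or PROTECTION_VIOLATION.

Walk each access:
#0 VA=0x70740804631 (w,user):
  [0] read 0x11 idx=14: raw=0x13007 flags P=1 W=1 U=1 S=0
  [1] read 0x13 idx=29: raw=0x17007 flags P=1 W=1 U=1 S=0
  [2] read 0x17 idx=4: raw=0x1A007 flags P=1 W=1 U=1 S=0
  [3] read 0x1A idx=4: raw=0x1C007 flags P=1 W=1 U=1 S=0
  → PA=0x1C631  (4 entries read)
#1 VA=0xA074260F6B1 (r,user):
  [0] read 0x11 idx=20: raw=0x1D007 flags P=1 W=1 U=1 S=0
  [1] read 0x1D idx=29: raw=0x21007 flags P=1 W=1 U=1 S=0
  [2] read 0x21 idx=19: raw=0x25007 flags P=1 W=1 U=1 S=0
  [3] read 0x25 idx=15: raw=0x27007 flags P=1 W=1 U=1 S=0
  → PA=0x276B1  (4 entries read)
#2 VA=0x50000000F28 (r,user):
  [0] read 0x11 idx=10: raw=0x7E006 flags P=0 W=1 U=1 S=0
  ✗ PAGE_NOT_PRESENT  [1 reads]

Access #1 fault: NONE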